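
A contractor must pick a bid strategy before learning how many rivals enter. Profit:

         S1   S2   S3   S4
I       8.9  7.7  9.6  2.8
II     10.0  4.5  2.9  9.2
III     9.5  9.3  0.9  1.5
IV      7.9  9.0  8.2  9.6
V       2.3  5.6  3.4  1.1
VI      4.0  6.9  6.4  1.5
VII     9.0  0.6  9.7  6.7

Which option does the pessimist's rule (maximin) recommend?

IV

Row minima: I=2.8, II=2.9, III=0.9, IV=7.9, V=1.1, VI=1.5, VII=0.6
Best worst-case = 7.9 → IV.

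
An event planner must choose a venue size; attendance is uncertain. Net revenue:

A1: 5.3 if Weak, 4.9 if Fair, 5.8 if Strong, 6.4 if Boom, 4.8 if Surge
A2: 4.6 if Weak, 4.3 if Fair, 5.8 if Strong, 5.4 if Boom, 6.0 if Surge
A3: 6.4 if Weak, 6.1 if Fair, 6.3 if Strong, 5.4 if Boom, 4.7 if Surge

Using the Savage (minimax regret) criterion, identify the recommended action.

A1

Column bests: Weak=6.4, Fair=6.1, Strong=6.3, Boom=6.4, Surge=6.0.
A1 regrets: 1.1, 1.2, 0.5, 0.0, 1.2 → max 1.2
A2 regrets: 1.8, 1.8, 0.5, 1.0, 0.0 → max 1.8
A3 regrets: 0.0, 0.0, 0.0, 1.0, 1.3 → max 1.3
Smallest max regret = 1.2 → A1.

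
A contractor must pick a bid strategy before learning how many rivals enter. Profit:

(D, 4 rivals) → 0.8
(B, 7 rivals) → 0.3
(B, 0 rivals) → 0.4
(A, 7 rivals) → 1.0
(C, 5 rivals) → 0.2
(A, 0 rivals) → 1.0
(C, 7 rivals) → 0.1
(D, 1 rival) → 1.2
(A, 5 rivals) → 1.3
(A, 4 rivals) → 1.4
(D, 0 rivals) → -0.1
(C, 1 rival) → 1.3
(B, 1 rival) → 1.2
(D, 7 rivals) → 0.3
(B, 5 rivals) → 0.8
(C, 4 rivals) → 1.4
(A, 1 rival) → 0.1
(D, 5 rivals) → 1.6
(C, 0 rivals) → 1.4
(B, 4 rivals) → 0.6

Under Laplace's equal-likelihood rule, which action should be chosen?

Row averages: A=0.96, B=0.66, C=0.88, D=0.76
Highest average = 0.96 → A.

A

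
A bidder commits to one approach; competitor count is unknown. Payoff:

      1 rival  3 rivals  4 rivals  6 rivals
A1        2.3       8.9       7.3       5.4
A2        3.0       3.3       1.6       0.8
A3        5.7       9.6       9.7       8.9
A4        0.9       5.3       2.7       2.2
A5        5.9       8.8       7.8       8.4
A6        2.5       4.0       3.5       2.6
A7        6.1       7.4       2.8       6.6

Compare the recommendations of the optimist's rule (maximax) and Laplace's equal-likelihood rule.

Row maxima: A1=8.9, A2=3.3, A3=9.7, A4=5.3, A5=8.8, A6=4.0, A7=7.4
Best best-case = 9.7 → A3.
Row averages: A1=5.975, A2=2.175, A3=8.475, A4=2.775, A5=7.725, A6=3.15, A7=5.725
Highest average = 8.475 → A3.

maximax → A3; laplace → A3 (agree)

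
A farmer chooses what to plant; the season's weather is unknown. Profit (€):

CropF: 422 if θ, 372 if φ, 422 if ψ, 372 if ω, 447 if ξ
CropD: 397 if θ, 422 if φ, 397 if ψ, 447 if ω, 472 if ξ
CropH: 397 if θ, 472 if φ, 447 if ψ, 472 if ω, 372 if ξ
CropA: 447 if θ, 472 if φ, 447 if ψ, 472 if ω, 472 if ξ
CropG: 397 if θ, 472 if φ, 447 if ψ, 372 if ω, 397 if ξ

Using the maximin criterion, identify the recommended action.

Row minima: CropF=372, CropD=397, CropH=372, CropA=447, CropG=372
Best worst-case = 447 → CropA.

CropA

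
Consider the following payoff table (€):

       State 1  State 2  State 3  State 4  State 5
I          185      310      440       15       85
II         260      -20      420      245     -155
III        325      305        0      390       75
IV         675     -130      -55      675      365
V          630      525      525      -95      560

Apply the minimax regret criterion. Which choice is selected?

III

Column bests: State 1=675, State 2=525, State 3=525, State 4=675, State 5=560.
I regrets: 490, 215, 85, 660, 475 → max 660
II regrets: 415, 545, 105, 430, 715 → max 715
III regrets: 350, 220, 525, 285, 485 → max 525
IV regrets: 0, 655, 580, 0, 195 → max 655
V regrets: 45, 0, 0, 770, 0 → max 770
Smallest max regret = 525 → III.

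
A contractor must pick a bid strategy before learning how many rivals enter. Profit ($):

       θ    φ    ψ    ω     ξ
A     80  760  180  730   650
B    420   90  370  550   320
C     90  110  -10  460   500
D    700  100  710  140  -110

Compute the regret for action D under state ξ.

Best payoff under ξ is 650.
Regret = 650 − (-110) = 760.

760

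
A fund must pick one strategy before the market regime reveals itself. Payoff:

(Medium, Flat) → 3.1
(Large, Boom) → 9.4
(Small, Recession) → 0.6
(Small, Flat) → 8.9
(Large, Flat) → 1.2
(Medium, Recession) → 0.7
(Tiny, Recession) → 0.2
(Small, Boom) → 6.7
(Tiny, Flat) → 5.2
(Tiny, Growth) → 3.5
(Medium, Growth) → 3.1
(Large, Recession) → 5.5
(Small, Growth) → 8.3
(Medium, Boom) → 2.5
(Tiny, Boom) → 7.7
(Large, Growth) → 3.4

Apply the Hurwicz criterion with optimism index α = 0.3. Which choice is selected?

Tiny: 0.3·7.7 + 0.7·0.2 = 2.45
Small: 0.3·8.9 + 0.7·0.6 = 3.09
Medium: 0.3·3.1 + 0.7·0.7 = 1.42
Large: 0.3·9.4 + 0.7·1.2 = 3.66
Highest Hurwicz score = 3.66 → Large.

Large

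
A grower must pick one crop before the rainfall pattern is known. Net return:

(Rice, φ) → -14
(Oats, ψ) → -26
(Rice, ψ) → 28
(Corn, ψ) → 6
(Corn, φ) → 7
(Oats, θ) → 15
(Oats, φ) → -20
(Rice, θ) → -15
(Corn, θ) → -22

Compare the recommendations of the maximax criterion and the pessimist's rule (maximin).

maximax → Rice; maximin → Rice (agree)

Row maxima: Oats=15, Corn=7, Rice=28
Best best-case = 28 → Rice.
Row minima: Oats=-26, Corn=-22, Rice=-15
Best worst-case = -15 → Rice.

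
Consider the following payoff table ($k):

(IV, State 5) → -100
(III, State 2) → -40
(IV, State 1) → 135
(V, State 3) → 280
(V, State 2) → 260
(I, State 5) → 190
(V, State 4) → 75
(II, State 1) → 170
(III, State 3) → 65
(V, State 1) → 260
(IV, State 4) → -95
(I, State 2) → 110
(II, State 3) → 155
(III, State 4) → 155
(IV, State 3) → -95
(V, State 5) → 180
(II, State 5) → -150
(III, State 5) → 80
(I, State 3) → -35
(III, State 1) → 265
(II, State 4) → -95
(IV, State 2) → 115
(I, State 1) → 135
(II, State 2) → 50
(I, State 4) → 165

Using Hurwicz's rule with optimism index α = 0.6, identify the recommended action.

V

I: 0.6·190 + 0.4·(-35) = 100
II: 0.6·170 + 0.4·(-150) = 42
III: 0.6·265 + 0.4·(-40) = 143
IV: 0.6·135 + 0.4·(-100) = 41
V: 0.6·280 + 0.4·75 = 198
Highest Hurwicz score = 198 → V.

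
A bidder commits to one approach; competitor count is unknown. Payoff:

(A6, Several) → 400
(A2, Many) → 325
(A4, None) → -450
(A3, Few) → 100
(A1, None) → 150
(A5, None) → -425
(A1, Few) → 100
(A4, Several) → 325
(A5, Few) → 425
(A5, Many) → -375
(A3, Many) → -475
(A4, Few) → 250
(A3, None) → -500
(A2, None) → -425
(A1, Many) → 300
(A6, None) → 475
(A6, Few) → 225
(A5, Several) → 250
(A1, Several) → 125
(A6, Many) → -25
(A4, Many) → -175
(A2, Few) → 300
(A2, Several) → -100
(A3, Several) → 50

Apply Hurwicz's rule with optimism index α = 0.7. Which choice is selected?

A1: 0.7·300 + 0.3·100 = 240
A2: 0.7·325 + 0.3·(-425) = 100
A3: 0.7·100 + 0.3·(-500) = -80
A4: 0.7·325 + 0.3·(-450) = 92.5
A5: 0.7·425 + 0.3·(-425) = 170
A6: 0.7·475 + 0.3·(-25) = 325
Highest Hurwicz score = 325 → A6.

A6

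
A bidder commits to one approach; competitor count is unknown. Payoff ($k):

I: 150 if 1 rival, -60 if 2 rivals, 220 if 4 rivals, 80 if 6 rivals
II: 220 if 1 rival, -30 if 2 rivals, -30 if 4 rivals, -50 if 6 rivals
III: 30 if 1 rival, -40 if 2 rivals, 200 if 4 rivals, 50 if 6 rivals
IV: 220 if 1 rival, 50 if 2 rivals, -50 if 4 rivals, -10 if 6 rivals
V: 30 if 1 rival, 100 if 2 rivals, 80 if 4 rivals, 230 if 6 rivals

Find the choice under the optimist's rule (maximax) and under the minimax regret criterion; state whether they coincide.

Row maxima: I=220, II=220, III=200, IV=220, V=230
Best best-case = 230 → V.
Column bests: 1 rival=220, 2 rivals=100, 4 rivals=220, 6 rivals=230.
I regrets: 70, 160, 0, 150 → max 160
II regrets: 0, 130, 250, 280 → max 280
III regrets: 190, 140, 20, 180 → max 190
IV regrets: 0, 50, 270, 240 → max 270
V regrets: 190, 0, 140, 0 → max 190
Smallest max regret = 160 → I.

maximax → V; minimax regret → I (disagree)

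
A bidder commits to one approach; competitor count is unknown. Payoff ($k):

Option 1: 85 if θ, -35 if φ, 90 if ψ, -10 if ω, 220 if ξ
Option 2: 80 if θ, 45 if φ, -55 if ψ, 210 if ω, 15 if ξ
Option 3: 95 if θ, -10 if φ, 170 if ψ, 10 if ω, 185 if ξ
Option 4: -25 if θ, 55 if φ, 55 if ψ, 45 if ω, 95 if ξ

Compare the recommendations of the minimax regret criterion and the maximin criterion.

Column bests: θ=95, φ=55, ψ=170, ω=210, ξ=220.
Option 1 regrets: 10, 90, 80, 220, 0 → max 220
Option 2 regrets: 15, 10, 225, 0, 205 → max 225
Option 3 regrets: 0, 65, 0, 200, 35 → max 200
Option 4 regrets: 120, 0, 115, 165, 125 → max 165
Smallest max regret = 165 → Option 4.
Row minima: Option 1=-35, Option 2=-55, Option 3=-10, Option 4=-25
Best worst-case = -10 → Option 3.

minimax regret → Option 4; maximin → Option 3 (disagree)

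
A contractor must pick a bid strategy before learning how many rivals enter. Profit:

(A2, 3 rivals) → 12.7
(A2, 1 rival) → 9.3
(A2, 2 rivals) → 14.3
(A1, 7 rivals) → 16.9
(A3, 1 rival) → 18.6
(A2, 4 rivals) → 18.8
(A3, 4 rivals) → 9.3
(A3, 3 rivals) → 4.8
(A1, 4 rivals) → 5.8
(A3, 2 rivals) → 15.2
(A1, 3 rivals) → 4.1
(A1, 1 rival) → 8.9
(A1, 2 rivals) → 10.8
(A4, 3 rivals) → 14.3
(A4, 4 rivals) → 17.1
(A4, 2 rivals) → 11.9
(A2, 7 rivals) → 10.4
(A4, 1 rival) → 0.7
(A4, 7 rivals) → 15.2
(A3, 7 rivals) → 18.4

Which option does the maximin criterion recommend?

Row minima: A1=4.1, A2=9.3, A3=4.8, A4=0.7
Best worst-case = 9.3 → A2.

A2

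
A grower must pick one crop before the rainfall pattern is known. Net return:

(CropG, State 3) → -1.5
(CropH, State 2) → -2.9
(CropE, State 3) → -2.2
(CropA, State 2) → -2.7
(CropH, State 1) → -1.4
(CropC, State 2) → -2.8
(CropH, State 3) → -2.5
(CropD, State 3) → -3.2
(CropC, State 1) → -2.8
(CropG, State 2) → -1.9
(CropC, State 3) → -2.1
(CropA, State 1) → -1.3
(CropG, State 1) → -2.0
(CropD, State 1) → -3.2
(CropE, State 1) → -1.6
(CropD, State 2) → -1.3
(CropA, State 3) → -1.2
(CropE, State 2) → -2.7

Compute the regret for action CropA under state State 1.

0.0

Best payoff under State 1 is -1.3.
Regret = -1.3 − (-1.3) = 0.0.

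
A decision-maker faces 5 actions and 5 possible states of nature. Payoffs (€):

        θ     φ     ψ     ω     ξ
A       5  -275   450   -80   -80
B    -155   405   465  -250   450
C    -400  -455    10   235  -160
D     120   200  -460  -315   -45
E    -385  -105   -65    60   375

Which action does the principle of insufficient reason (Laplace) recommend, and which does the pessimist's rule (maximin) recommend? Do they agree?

Row averages: A=4, B=183, C=-154, D=-100, E=-24
Highest average = 183 → B.
Row minima: A=-275, B=-250, C=-455, D=-460, E=-385
Best worst-case = -250 → B.

laplace → B; maximin → B (agree)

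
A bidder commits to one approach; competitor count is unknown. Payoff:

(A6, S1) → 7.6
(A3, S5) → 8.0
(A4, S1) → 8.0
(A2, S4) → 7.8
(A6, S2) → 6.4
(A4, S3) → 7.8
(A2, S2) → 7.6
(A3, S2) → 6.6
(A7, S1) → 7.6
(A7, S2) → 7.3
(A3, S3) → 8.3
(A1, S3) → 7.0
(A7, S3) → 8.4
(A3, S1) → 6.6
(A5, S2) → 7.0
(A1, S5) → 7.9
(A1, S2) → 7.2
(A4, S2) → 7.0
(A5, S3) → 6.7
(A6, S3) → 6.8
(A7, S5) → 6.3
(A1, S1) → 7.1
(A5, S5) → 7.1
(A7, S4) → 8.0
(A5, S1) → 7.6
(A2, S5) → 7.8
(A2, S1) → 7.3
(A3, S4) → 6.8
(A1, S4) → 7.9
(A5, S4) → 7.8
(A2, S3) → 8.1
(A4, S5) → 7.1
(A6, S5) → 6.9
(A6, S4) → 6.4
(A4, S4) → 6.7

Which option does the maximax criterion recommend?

A7

Row maxima: A1=7.9, A2=8.1, A3=8.3, A4=8.0, A5=7.8, A6=7.6, A7=8.4
Best best-case = 8.4 → A7.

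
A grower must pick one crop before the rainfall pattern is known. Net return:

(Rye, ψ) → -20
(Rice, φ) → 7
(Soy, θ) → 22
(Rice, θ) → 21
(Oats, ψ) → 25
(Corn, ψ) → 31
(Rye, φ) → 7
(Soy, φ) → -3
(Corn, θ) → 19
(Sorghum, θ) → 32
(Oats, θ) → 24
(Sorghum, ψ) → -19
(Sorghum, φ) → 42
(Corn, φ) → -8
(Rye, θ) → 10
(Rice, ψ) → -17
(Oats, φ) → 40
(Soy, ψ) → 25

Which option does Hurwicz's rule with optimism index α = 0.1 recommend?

Oats

Corn: 0.1·31 + 0.9·(-8) = -4.1
Rye: 0.1·10 + 0.9·(-20) = -17
Rice: 0.1·21 + 0.9·(-17) = -13.2
Soy: 0.1·25 + 0.9·(-3) = -0.2
Sorghum: 0.1·42 + 0.9·(-19) = -12.9
Oats: 0.1·40 + 0.9·24 = 25.6
Highest Hurwicz score = 25.6 → Oats.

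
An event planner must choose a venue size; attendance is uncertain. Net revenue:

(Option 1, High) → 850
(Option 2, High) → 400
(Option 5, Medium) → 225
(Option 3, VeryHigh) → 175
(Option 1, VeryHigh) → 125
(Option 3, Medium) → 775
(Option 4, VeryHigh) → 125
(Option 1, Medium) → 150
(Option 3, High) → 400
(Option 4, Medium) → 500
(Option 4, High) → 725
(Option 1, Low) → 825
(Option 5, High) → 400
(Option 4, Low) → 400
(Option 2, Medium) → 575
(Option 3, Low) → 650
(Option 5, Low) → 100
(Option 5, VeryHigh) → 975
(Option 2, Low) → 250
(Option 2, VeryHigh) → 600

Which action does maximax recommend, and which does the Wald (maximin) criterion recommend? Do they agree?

maximax → Option 5; maximin → Option 2 (disagree)

Row maxima: Option 1=850, Option 2=600, Option 3=775, Option 4=725, Option 5=975
Best best-case = 975 → Option 5.
Row minima: Option 1=125, Option 2=250, Option 3=175, Option 4=125, Option 5=100
Best worst-case = 250 → Option 2.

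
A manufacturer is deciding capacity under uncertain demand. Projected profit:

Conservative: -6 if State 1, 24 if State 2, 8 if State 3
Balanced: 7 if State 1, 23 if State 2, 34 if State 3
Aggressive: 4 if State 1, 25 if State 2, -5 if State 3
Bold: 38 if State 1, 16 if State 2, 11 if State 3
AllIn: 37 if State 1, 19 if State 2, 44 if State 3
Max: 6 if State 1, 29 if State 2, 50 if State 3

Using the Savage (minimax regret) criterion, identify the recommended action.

AllIn

Column bests: State 1=38, State 2=29, State 3=50.
Conservative regrets: 44, 5, 42 → max 44
Balanced regrets: 31, 6, 16 → max 31
Aggressive regrets: 34, 4, 55 → max 55
Bold regrets: 0, 13, 39 → max 39
AllIn regrets: 1, 10, 6 → max 10
Max regrets: 32, 0, 0 → max 32
Smallest max regret = 10 → AllIn.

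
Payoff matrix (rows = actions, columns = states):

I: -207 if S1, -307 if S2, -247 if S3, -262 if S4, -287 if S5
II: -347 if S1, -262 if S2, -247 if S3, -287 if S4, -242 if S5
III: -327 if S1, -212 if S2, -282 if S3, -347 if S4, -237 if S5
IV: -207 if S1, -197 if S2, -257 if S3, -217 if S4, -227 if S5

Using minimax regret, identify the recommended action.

Column bests: S1=-207, S2=-197, S3=-247, S4=-217, S5=-227.
I regrets: 0, 110, 0, 45, 60 → max 110
II regrets: 140, 65, 0, 70, 15 → max 140
III regrets: 120, 15, 35, 130, 10 → max 130
IV regrets: 0, 0, 10, 0, 0 → max 10
Smallest max regret = 10 → IV.

IV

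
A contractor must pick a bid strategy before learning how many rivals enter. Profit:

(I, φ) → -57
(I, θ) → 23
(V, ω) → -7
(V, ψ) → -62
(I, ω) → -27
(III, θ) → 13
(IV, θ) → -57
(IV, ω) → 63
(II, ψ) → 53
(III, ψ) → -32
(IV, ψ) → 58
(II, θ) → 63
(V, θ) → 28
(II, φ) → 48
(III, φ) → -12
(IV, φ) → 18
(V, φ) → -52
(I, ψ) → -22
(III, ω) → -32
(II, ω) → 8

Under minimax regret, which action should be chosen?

II

Column bests: θ=63, φ=48, ψ=58, ω=63.
I regrets: 40, 105, 80, 90 → max 105
II regrets: 0, 0, 5, 55 → max 55
III regrets: 50, 60, 90, 95 → max 95
IV regrets: 120, 30, 0, 0 → max 120
V regrets: 35, 100, 120, 70 → max 120
Smallest max regret = 55 → II.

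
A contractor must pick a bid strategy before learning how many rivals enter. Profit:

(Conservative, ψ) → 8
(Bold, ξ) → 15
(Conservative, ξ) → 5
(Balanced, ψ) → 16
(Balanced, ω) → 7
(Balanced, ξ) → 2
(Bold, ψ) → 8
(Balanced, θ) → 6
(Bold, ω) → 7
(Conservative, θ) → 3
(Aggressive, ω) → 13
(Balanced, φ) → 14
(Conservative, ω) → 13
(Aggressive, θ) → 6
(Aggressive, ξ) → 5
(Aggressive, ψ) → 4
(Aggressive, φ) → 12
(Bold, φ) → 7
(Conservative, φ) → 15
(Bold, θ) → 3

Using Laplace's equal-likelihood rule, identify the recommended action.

Row averages: Conservative=8.8, Balanced=9, Aggressive=8, Bold=8
Highest average = 9 → Balanced.

Balanced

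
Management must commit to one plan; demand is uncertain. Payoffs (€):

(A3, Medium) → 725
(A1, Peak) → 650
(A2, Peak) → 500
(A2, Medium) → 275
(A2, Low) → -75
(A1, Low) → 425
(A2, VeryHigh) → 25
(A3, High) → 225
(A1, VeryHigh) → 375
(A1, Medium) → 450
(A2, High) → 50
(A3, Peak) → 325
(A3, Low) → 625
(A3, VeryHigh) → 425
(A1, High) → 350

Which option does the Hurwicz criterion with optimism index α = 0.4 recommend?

A1: 0.4·650 + 0.6·350 = 470
A2: 0.4·500 + 0.6·(-75) = 155
A3: 0.4·725 + 0.6·225 = 425
Highest Hurwicz score = 470 → A1.

A1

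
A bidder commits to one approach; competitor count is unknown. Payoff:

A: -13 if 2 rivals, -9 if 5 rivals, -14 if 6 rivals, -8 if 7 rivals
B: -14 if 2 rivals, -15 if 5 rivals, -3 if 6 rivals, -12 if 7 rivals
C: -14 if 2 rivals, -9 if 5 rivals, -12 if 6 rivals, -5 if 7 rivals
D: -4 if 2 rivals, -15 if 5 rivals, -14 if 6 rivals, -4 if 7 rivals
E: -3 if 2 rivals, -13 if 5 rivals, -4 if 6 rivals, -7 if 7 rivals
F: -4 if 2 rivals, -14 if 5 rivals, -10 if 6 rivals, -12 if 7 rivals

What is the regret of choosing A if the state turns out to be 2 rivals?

Best payoff under 2 rivals is -3.
Regret = -3 − (-13) = 10.

10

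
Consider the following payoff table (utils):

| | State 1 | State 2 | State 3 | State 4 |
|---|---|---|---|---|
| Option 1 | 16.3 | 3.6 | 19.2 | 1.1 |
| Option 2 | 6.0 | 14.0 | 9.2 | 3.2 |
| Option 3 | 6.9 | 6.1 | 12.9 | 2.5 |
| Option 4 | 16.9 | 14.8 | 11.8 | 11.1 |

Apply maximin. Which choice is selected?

Row minima: Option 1=1.1, Option 2=3.2, Option 3=2.5, Option 4=11.1
Best worst-case = 11.1 → Option 4.

Option 4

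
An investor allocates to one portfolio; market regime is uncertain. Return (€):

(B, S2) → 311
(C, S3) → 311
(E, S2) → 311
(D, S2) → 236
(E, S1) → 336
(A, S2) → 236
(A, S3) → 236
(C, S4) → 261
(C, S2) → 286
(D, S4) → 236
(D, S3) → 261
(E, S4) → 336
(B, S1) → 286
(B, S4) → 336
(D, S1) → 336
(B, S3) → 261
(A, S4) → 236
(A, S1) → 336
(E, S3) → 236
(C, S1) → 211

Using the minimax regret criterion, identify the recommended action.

Column bests: S1=336, S2=311, S3=311, S4=336.
A regrets: 0, 75, 75, 100 → max 100
B regrets: 50, 0, 50, 0 → max 50
C regrets: 125, 25, 0, 75 → max 125
D regrets: 0, 75, 50, 100 → max 100
E regrets: 0, 0, 75, 0 → max 75
Smallest max regret = 50 → B.

B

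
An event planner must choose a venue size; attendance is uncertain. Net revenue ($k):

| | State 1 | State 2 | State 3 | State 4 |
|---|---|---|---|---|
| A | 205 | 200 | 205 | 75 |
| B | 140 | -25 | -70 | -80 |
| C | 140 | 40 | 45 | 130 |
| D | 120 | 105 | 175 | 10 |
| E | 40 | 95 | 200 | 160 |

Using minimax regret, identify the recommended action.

A

Column bests: State 1=205, State 2=200, State 3=205, State 4=160.
A regrets: 0, 0, 0, 85 → max 85
B regrets: 65, 225, 275, 240 → max 275
C regrets: 65, 160, 160, 30 → max 160
D regrets: 85, 95, 30, 150 → max 150
E regrets: 165, 105, 5, 0 → max 165
Smallest max regret = 85 → A.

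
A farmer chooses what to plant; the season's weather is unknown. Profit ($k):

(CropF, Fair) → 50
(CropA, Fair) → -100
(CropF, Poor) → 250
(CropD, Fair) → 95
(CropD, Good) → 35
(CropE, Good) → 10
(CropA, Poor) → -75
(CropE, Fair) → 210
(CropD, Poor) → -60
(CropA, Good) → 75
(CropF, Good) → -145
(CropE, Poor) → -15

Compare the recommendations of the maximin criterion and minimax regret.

Row minima: CropA=-100, CropE=-15, CropD=-60, CropF=-145
Best worst-case = -15 → CropE.
Column bests: Poor=250, Fair=210, Good=75.
CropA regrets: 325, 310, 0 → max 325
CropE regrets: 265, 0, 65 → max 265
CropD regrets: 310, 115, 40 → max 310
CropF regrets: 0, 160, 220 → max 220
Smallest max regret = 220 → CropF.

maximin → CropE; minimax regret → CropF (disagree)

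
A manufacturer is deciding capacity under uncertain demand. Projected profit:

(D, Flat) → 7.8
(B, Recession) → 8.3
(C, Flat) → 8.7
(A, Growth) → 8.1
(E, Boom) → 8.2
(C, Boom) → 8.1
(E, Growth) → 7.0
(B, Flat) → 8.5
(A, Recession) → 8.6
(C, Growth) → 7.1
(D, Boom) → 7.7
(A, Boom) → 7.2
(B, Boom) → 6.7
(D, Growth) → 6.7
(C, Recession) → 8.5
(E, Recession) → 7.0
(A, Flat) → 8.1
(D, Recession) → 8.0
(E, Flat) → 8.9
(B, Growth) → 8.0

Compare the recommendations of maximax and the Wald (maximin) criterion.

maximax → E; maximin → A (disagree)

Row maxima: A=8.6, B=8.5, C=8.7, D=8.0, E=8.9
Best best-case = 8.9 → E.
Row minima: A=7.2, B=6.7, C=7.1, D=6.7, E=7.0
Best worst-case = 7.2 → A.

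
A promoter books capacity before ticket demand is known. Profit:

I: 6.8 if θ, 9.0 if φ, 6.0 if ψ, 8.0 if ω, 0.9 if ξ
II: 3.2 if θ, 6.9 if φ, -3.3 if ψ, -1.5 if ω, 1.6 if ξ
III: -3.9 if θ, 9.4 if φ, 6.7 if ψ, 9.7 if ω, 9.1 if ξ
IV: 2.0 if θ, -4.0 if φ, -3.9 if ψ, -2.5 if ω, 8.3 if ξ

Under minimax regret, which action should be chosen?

Column bests: θ=6.8, φ=9.4, ψ=6.7, ω=9.7, ξ=9.1.
I regrets: 0.0, 0.4, 0.7, 1.7, 8.2 → max 8.2
II regrets: 3.6, 2.5, 10.0, 11.2, 7.5 → max 11.2
III regrets: 10.7, 0.0, 0.0, 0.0, 0.0 → max 10.7
IV regrets: 4.8, 13.4, 10.6, 12.2, 0.8 → max 13.4
Smallest max regret = 8.2 → I.

I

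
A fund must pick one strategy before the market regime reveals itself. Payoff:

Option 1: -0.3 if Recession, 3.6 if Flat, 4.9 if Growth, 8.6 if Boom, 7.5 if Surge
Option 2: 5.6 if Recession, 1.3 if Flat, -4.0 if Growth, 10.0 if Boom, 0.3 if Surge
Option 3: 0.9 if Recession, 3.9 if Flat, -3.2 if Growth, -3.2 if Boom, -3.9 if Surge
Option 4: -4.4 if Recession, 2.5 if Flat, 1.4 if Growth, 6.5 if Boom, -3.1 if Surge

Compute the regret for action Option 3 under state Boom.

13.2

Best payoff under Boom is 10.0.
Regret = 10.0 − (-3.2) = 13.2.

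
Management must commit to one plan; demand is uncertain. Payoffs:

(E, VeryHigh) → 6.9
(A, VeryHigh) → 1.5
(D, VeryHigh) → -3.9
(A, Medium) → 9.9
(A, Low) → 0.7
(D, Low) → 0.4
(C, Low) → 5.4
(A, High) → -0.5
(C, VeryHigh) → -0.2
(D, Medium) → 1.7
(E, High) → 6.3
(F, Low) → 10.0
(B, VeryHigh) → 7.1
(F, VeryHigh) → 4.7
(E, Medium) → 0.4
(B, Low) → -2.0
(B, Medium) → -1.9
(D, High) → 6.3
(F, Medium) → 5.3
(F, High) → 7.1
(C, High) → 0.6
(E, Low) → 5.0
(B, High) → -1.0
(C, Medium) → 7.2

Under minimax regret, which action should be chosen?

F

Column bests: Low=10.0, Medium=9.9, High=7.1, VeryHigh=7.1.
A regrets: 9.3, 0.0, 7.6, 5.6 → max 9.3
B regrets: 12.0, 11.8, 8.1, 0.0 → max 12.0
C regrets: 4.6, 2.7, 6.5, 7.3 → max 7.3
D regrets: 9.6, 8.2, 0.8, 11.0 → max 11.0
E regrets: 5.0, 9.5, 0.8, 0.2 → max 9.5
F regrets: 0.0, 4.6, 0.0, 2.4 → max 4.6
Smallest max regret = 4.6 → F.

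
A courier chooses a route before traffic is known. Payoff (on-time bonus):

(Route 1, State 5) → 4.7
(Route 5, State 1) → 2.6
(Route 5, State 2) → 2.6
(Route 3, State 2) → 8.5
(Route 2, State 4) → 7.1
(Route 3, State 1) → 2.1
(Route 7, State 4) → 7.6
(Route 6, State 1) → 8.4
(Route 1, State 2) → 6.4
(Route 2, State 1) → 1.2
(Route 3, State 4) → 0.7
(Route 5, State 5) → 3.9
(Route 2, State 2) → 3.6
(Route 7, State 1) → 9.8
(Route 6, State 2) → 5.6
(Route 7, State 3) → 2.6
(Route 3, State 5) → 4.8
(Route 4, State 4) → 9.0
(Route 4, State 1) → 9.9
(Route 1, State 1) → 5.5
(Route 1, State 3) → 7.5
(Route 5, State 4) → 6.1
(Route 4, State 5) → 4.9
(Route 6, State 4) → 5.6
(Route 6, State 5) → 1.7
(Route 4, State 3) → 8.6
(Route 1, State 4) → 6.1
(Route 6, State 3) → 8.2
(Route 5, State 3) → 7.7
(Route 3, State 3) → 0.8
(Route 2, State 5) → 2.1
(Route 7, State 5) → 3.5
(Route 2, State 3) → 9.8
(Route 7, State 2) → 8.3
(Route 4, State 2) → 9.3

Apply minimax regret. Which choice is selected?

Route 4

Column bests: State 1=9.9, State 2=9.3, State 3=9.8, State 4=9.0, State 5=4.9.
Route 1 regrets: 4.4, 2.9, 2.3, 2.9, 0.2 → max 4.4
Route 2 regrets: 8.7, 5.7, 0.0, 1.9, 2.8 → max 8.7
Route 3 regrets: 7.8, 0.8, 9.0, 8.3, 0.1 → max 9.0
Route 4 regrets: 0.0, 0.0, 1.2, 0.0, 0.0 → max 1.2
Route 5 regrets: 7.3, 6.7, 2.1, 2.9, 1.0 → max 7.3
Route 6 regrets: 1.5, 3.7, 1.6, 3.4, 3.2 → max 3.7
Route 7 regrets: 0.1, 1.0, 7.2, 1.4, 1.4 → max 7.2
Smallest max regret = 1.2 → Route 4.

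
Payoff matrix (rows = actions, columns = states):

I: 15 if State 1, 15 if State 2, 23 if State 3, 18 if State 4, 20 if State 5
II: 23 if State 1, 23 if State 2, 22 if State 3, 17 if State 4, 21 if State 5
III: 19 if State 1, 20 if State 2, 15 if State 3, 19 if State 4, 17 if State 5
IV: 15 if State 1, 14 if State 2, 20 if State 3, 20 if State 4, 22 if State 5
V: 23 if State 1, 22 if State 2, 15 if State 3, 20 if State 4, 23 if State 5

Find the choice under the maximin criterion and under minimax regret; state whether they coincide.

maximin → II; minimax regret → II (agree)

Row minima: I=15, II=17, III=15, IV=14, V=15
Best worst-case = 17 → II.
Column bests: State 1=23, State 2=23, State 3=23, State 4=20, State 5=23.
I regrets: 8, 8, 0, 2, 3 → max 8
II regrets: 0, 0, 1, 3, 2 → max 3
III regrets: 4, 3, 8, 1, 6 → max 8
IV regrets: 8, 9, 3, 0, 1 → max 9
V regrets: 0, 1, 8, 0, 0 → max 8
Smallest max regret = 3 → II.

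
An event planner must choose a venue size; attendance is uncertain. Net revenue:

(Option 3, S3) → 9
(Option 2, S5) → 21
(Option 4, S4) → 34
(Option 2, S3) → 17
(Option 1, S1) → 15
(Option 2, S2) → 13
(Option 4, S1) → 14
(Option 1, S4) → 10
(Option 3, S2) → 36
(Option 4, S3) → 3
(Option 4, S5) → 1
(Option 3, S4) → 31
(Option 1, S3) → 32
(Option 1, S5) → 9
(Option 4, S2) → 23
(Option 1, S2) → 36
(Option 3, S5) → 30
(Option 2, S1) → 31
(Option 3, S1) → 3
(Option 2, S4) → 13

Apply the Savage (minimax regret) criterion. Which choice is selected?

Column bests: S1=31, S2=36, S3=32, S4=34, S5=30.
Option 1 regrets: 16, 0, 0, 24, 21 → max 24
Option 2 regrets: 0, 23, 15, 21, 9 → max 23
Option 3 regrets: 28, 0, 23, 3, 0 → max 28
Option 4 regrets: 17, 13, 29, 0, 29 → max 29
Smallest max regret = 23 → Option 2.

Option 2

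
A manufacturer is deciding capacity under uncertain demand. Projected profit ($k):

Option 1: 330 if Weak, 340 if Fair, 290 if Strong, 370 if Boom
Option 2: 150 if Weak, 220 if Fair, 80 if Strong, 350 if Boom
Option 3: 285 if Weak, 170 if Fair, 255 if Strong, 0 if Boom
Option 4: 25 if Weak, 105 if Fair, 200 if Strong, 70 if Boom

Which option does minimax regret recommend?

Option 1

Column bests: Weak=330, Fair=340, Strong=290, Boom=370.
Option 1 regrets: 0, 0, 0, 0 → max 0
Option 2 regrets: 180, 120, 210, 20 → max 210
Option 3 regrets: 45, 170, 35, 370 → max 370
Option 4 regrets: 305, 235, 90, 300 → max 305
Smallest max regret = 0 → Option 1.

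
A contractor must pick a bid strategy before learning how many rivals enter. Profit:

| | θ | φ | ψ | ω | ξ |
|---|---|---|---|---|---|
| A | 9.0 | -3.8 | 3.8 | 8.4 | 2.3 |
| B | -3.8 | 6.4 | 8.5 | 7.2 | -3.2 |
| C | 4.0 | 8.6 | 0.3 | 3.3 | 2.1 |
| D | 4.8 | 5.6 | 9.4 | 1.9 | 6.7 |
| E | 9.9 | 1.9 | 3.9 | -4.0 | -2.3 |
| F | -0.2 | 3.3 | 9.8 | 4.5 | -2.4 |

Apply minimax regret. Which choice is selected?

Column bests: θ=9.9, φ=8.6, ψ=9.8, ω=8.4, ξ=6.7.
A regrets: 0.9, 12.4, 6.0, 0.0, 4.4 → max 12.4
B regrets: 13.7, 2.2, 1.3, 1.2, 9.9 → max 13.7
C regrets: 5.9, 0.0, 9.5, 5.1, 4.6 → max 9.5
D regrets: 5.1, 3.0, 0.4, 6.5, 0.0 → max 6.5
E regrets: 0.0, 6.7, 5.9, 12.4, 9.0 → max 12.4
F regrets: 10.1, 5.3, 0.0, 3.9, 9.1 → max 10.1
Smallest max regret = 6.5 → D.

D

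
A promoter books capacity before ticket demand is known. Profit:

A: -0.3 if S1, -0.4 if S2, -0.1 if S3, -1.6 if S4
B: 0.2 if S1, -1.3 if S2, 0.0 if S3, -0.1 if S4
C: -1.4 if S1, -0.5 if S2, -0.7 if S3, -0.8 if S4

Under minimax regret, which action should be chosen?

B

Column bests: S1=0.2, S2=-0.4, S3=0.0, S4=-0.1.
A regrets: 0.5, 0.0, 0.1, 1.5 → max 1.5
B regrets: 0.0, 0.9, 0.0, 0.0 → max 0.9
C regrets: 1.6, 0.1, 0.7, 0.7 → max 1.6
Smallest max regret = 0.9 → B.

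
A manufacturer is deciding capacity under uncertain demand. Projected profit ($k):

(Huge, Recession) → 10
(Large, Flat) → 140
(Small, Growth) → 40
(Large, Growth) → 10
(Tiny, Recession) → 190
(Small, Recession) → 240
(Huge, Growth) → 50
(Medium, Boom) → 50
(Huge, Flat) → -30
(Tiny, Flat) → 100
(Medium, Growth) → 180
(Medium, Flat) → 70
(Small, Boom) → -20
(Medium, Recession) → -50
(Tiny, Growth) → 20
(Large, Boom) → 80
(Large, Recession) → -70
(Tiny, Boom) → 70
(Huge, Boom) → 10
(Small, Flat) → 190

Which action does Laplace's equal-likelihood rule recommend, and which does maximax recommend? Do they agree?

laplace → Small; maximax → Small (agree)

Row averages: Tiny=95, Small=112.5, Medium=62.5, Large=40, Huge=10
Highest average = 112.5 → Small.
Row maxima: Tiny=190, Small=240, Medium=180, Large=140, Huge=50
Best best-case = 240 → Small.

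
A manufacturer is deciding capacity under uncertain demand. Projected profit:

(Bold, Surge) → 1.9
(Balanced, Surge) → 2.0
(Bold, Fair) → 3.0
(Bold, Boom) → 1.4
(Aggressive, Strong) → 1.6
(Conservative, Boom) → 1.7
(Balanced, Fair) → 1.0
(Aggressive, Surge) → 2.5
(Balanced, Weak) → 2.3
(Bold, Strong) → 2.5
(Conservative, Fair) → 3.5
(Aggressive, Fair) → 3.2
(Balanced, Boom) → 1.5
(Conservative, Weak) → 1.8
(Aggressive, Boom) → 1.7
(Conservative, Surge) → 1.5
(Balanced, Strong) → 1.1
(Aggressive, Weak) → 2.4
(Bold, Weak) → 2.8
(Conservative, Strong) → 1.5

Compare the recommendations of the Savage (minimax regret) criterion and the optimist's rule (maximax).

minimax regret → Bold; maximax → Conservative (disagree)

Column bests: Weak=2.8, Fair=3.5, Strong=2.5, Boom=1.7, Surge=2.5.
Conservative regrets: 1.0, 0.0, 1.0, 0.0, 1.0 → max 1.0
Balanced regrets: 0.5, 2.5, 1.4, 0.2, 0.5 → max 2.5
Aggressive regrets: 0.4, 0.3, 0.9, 0.0, 0.0 → max 0.9
Bold regrets: 0.0, 0.5, 0.0, 0.3, 0.6 → max 0.6
Smallest max regret = 0.6 → Bold.
Row maxima: Conservative=3.5, Balanced=2.3, Aggressive=3.2, Bold=3.0
Best best-case = 3.5 → Conservative.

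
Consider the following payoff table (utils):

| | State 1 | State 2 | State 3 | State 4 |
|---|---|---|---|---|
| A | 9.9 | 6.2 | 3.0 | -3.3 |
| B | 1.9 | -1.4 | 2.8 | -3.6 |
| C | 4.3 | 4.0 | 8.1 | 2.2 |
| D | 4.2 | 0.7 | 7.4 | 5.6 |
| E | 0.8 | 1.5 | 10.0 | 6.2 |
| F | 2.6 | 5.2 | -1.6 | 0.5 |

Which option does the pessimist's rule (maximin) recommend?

C

Row minima: A=-3.3, B=-3.6, C=2.2, D=0.7, E=0.8, F=-1.6
Best worst-case = 2.2 → C.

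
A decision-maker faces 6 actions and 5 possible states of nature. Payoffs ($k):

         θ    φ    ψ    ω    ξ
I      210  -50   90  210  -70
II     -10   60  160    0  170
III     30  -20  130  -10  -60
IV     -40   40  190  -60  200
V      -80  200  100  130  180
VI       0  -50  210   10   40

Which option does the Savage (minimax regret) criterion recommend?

II

Column bests: θ=210, φ=200, ψ=210, ω=210, ξ=200.
I regrets: 0, 250, 120, 0, 270 → max 270
II regrets: 220, 140, 50, 210, 30 → max 220
III regrets: 180, 220, 80, 220, 260 → max 260
IV regrets: 250, 160, 20, 270, 0 → max 270
V regrets: 290, 0, 110, 80, 20 → max 290
VI regrets: 210, 250, 0, 200, 160 → max 250
Smallest max regret = 220 → II.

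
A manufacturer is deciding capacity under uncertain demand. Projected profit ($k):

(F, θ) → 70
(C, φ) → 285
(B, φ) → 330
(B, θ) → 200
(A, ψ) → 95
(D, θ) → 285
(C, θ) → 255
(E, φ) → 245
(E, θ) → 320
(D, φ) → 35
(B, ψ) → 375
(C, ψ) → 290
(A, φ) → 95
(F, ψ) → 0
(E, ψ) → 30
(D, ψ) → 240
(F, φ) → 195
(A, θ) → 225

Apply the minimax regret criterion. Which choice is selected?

C

Column bests: θ=320, φ=330, ψ=375.
A regrets: 95, 235, 280 → max 280
B regrets: 120, 0, 0 → max 120
C regrets: 65, 45, 85 → max 85
D regrets: 35, 295, 135 → max 295
E regrets: 0, 85, 345 → max 345
F regrets: 250, 135, 375 → max 375
Smallest max regret = 85 → C.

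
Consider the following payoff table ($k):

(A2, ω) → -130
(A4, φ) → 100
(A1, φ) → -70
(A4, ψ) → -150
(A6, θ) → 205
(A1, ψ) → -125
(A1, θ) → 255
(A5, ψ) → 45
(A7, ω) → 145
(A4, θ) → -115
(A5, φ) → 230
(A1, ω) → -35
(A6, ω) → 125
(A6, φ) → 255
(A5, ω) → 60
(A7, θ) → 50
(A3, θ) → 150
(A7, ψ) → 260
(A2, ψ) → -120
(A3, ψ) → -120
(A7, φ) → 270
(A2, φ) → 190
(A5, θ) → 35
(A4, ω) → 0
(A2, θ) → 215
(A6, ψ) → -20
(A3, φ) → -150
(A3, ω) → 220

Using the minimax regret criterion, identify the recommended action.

A7

Column bests: θ=255, φ=270, ψ=260, ω=220.
A1 regrets: 0, 340, 385, 255 → max 385
A2 regrets: 40, 80, 380, 350 → max 380
A3 regrets: 105, 420, 380, 0 → max 420
A4 regrets: 370, 170, 410, 220 → max 410
A5 regrets: 220, 40, 215, 160 → max 220
A6 regrets: 50, 15, 280, 95 → max 280
A7 regrets: 205, 0, 0, 75 → max 205
Smallest max regret = 205 → A7.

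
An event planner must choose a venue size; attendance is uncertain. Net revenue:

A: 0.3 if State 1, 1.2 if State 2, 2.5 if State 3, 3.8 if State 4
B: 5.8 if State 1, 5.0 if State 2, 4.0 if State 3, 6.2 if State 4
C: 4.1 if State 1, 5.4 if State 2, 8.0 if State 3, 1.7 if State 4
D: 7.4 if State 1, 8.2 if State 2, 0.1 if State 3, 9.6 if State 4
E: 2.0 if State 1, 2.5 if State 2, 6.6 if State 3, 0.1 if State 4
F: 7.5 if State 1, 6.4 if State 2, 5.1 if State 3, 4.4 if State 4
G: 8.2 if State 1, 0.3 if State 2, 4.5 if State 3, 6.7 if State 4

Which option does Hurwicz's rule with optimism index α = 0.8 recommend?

D

A: 0.8·3.8 + 0.2·0.3 = 3.1
B: 0.8·6.2 + 0.2·4.0 = 5.76
C: 0.8·8.0 + 0.2·1.7 = 6.74
D: 0.8·9.6 + 0.2·0.1 = 7.7
E: 0.8·6.6 + 0.2·0.1 = 5.3
F: 0.8·7.5 + 0.2·4.4 = 6.88
G: 0.8·8.2 + 0.2·0.3 = 6.62
Highest Hurwicz score = 7.7 → D.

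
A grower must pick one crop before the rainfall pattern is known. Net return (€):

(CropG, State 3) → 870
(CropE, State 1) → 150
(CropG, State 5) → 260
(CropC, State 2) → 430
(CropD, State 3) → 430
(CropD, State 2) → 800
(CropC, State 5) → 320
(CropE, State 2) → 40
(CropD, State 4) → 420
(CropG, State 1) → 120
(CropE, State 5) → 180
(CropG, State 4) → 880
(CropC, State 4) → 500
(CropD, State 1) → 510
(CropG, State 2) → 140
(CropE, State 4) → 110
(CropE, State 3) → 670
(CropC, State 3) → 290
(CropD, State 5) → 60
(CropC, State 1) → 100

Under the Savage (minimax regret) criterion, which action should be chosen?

CropD

Column bests: State 1=510, State 2=800, State 3=870, State 4=880, State 5=320.
CropG regrets: 390, 660, 0, 0, 60 → max 660
CropE regrets: 360, 760, 200, 770, 140 → max 770
CropC regrets: 410, 370, 580, 380, 0 → max 580
CropD regrets: 0, 0, 440, 460, 260 → max 460
Smallest max regret = 460 → CropD.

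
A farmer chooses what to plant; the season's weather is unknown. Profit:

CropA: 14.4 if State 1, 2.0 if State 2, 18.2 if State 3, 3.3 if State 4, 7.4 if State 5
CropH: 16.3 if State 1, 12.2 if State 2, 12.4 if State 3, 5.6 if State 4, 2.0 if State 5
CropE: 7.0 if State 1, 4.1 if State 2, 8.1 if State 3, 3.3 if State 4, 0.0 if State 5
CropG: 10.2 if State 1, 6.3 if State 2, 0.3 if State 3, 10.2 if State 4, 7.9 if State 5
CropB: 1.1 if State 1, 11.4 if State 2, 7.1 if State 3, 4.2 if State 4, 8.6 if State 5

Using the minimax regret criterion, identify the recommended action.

CropH

Column bests: State 1=16.3, State 2=12.2, State 3=18.2, State 4=10.2, State 5=8.6.
CropA regrets: 1.9, 10.2, 0.0, 6.9, 1.2 → max 10.2
CropH regrets: 0.0, 0.0, 5.8, 4.6, 6.6 → max 6.6
CropE regrets: 9.3, 8.1, 10.1, 6.9, 8.6 → max 10.1
CropG regrets: 6.1, 5.9, 17.9, 0.0, 0.7 → max 17.9
CropB regrets: 15.2, 0.8, 11.1, 6.0, 0.0 → max 15.2
Smallest max regret = 6.6 → CropH.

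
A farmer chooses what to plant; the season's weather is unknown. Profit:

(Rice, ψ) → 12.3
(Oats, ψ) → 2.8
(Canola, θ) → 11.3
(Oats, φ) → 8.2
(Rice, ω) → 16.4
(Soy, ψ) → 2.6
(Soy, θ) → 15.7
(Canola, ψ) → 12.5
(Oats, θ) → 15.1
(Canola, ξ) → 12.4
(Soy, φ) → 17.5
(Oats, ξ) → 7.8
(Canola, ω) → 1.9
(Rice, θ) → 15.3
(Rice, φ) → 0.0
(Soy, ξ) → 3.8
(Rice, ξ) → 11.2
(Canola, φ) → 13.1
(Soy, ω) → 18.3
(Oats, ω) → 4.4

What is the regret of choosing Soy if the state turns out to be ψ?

9.9

Best payoff under ψ is 12.5.
Regret = 12.5 − 2.6 = 9.9.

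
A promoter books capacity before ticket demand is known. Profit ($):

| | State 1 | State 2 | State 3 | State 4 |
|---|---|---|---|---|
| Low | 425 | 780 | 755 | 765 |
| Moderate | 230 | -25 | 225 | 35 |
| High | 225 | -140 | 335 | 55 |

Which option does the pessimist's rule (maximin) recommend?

Row minima: Low=425, Moderate=-25, High=-140
Best worst-case = 425 → Low.

Low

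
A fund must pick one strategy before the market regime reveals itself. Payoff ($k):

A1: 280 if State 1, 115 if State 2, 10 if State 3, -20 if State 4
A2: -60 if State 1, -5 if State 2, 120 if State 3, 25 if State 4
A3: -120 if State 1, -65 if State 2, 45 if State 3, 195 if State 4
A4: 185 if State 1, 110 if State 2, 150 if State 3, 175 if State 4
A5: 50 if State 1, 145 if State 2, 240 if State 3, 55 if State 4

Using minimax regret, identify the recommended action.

A4

Column bests: State 1=280, State 2=145, State 3=240, State 4=195.
A1 regrets: 0, 30, 230, 215 → max 230
A2 regrets: 340, 150, 120, 170 → max 340
A3 regrets: 400, 210, 195, 0 → max 400
A4 regrets: 95, 35, 90, 20 → max 95
A5 regrets: 230, 0, 0, 140 → max 230
Smallest max regret = 95 → A4.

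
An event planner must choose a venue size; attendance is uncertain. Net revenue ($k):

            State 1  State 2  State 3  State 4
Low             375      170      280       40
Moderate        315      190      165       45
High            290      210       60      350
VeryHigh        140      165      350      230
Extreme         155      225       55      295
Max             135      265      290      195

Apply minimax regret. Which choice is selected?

VeryHigh

Column bests: State 1=375, State 2=265, State 3=350, State 4=350.
Low regrets: 0, 95, 70, 310 → max 310
Moderate regrets: 60, 75, 185, 305 → max 305
High regrets: 85, 55, 290, 0 → max 290
VeryHigh regrets: 235, 100, 0, 120 → max 235
Extreme regrets: 220, 40, 295, 55 → max 295
Max regrets: 240, 0, 60, 155 → max 240
Smallest max regret = 235 → VeryHigh.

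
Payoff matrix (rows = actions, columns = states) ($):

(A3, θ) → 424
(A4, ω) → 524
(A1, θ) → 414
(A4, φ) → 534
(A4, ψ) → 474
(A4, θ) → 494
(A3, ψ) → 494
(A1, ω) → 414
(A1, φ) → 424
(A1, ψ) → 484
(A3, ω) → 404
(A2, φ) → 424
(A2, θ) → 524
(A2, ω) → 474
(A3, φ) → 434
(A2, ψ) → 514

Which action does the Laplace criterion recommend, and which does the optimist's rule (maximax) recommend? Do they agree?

laplace → A4; maximax → A4 (agree)

Row averages: A1=434, A2=484, A3=439, A4=506.5
Highest average = 506.5 → A4.
Row maxima: A1=484, A2=524, A3=494, A4=534
Best best-case = 534 → A4.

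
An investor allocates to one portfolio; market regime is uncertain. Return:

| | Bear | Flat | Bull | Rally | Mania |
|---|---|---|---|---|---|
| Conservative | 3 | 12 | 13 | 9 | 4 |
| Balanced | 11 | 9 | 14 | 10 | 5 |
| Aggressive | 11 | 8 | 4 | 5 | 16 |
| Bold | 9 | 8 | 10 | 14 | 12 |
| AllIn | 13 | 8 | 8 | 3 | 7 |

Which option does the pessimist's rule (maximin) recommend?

Row minima: Conservative=3, Balanced=5, Aggressive=4, Bold=8, AllIn=3
Best worst-case = 8 → Bold.

Bold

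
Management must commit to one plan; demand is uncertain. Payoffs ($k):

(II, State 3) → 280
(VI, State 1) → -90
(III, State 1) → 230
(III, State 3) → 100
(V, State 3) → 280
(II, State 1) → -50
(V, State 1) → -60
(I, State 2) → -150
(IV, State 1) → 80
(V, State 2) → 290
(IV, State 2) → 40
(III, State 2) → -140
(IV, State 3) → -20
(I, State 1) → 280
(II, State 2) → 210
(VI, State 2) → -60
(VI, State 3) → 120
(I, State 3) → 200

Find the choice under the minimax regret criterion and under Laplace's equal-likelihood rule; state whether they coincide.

minimax regret → IV; laplace → V (disagree)

Column bests: State 1=280, State 2=290, State 3=280.
I regrets: 0, 440, 80 → max 440
II regrets: 330, 80, 0 → max 330
III regrets: 50, 430, 180 → max 430
IV regrets: 200, 250, 300 → max 300
V regrets: 340, 0, 0 → max 340
VI regrets: 370, 350, 160 → max 370
Smallest max regret = 300 → IV.
Row averages: I=110, II=440/3, III=190/3, IV=100/3, V=170, VI=-10
Highest average = 170 → V.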